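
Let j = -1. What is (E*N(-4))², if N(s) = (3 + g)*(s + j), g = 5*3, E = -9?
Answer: 656100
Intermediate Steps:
g = 15
N(s) = -18 + 18*s (N(s) = (3 + 15)*(s - 1) = 18*(-1 + s) = -18 + 18*s)
(E*N(-4))² = (-9*(-18 + 18*(-4)))² = (-9*(-18 - 72))² = (-9*(-90))² = 810² = 656100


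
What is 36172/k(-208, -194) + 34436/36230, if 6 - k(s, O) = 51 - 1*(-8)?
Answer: -654343226/960095 ≈ -681.54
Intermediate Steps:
k(s, O) = -53 (k(s, O) = 6 - (51 - 1*(-8)) = 6 - (51 + 8) = 6 - 1*59 = 6 - 59 = -53)
36172/k(-208, -194) + 34436/36230 = 36172/(-53) + 34436/36230 = 36172*(-1/53) + 34436*(1/36230) = -36172/53 + 17218/18115 = -654343226/960095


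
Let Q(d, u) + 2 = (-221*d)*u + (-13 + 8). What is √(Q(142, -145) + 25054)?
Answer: √4575437 ≈ 2139.0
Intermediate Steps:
Q(d, u) = -7 - 221*d*u (Q(d, u) = -2 + ((-221*d)*u + (-13 + 8)) = -2 + (-221*d*u - 5) = -2 + (-5 - 221*d*u) = -7 - 221*d*u)
√(Q(142, -145) + 25054) = √((-7 - 221*142*(-145)) + 25054) = √((-7 + 4550390) + 25054) = √(4550383 + 25054) = √4575437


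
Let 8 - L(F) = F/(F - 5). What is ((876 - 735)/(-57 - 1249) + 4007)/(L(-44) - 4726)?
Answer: -256417049/301981156 ≈ -0.84912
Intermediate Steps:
L(F) = 8 - F/(-5 + F) (L(F) = 8 - F/(F - 5) = 8 - F/(-5 + F))
((876 - 735)/(-57 - 1249) + 4007)/(L(-44) - 4726) = ((876 - 735)/(-57 - 1249) + 4007)/((-40 + 7*(-44))/(-5 - 44) - 4726) = (141/(-1306) + 4007)/((-40 - 308)/(-49) - 4726) = (141*(-1/1306) + 4007)/(-1/49*(-348) - 4726) = (-141/1306 + 4007)/(348/49 - 4726) = 5233001/(1306*(-231226/49)) = (5233001/1306)*(-49/231226) = -256417049/301981156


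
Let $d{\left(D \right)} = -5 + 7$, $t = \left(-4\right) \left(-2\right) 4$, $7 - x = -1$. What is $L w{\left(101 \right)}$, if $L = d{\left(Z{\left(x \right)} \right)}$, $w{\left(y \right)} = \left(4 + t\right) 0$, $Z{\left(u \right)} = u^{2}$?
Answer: $0$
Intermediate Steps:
$x = 8$ ($x = 7 - -1 = 7 + 1 = 8$)
$t = 32$ ($t = 8 \cdot 4 = 32$)
$d{\left(D \right)} = 2$
$w{\left(y \right)} = 0$ ($w{\left(y \right)} = \left(4 + 32\right) 0 = 36 \cdot 0 = 0$)
$L = 2$
$L w{\left(101 \right)} = 2 \cdot 0 = 0$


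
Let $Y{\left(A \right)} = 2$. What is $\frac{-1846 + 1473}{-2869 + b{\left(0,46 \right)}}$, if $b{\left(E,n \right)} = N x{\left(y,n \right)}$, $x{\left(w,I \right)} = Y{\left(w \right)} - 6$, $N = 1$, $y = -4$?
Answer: $\frac{373}{2873} \approx 0.12983$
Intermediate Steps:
$x{\left(w,I \right)} = -4$ ($x{\left(w,I \right)} = 2 - 6 = -4$)
$b{\left(E,n \right)} = -4$ ($b{\left(E,n \right)} = 1 \left(-4\right) = -4$)
$\frac{-1846 + 1473}{-2869 + b{\left(0,46 \right)}} = \frac{-1846 + 1473}{-2869 - 4} = - \frac{373}{-2873} = \left(-373\right) \left(- \frac{1}{2873}\right) = \frac{373}{2873}$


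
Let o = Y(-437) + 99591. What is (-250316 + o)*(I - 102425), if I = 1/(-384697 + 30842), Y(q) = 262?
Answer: 5453320542448088/353855 ≈ 1.5411e+10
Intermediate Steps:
o = 99853 (o = 262 + 99591 = 99853)
I = -1/353855 (I = 1/(-353855) = -1/353855 ≈ -2.8260e-6)
(-250316 + o)*(I - 102425) = (-250316 + 99853)*(-1/353855 - 102425) = -150463*(-36243598376/353855) = 5453320542448088/353855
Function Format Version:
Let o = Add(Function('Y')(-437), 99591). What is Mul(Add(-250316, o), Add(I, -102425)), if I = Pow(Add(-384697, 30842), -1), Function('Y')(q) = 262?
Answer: Rational(5453320542448088, 353855) ≈ 1.5411e+10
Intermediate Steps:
o = 99853 (o = Add(262, 99591) = 99853)
I = Rational(-1, 353855) (I = Pow(-353855, -1) = Rational(-1, 353855) ≈ -2.8260e-6)
Mul(Add(-250316, o), Add(I, -102425)) = Mul(Add(-250316, 99853), Add(Rational(-1, 353855), -102425)) = Mul(-150463, Rational(-36243598376, 353855)) = Rational(5453320542448088, 353855)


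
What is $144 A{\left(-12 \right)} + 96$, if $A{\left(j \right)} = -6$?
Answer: $-768$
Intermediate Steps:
$144 A{\left(-12 \right)} + 96 = 144 \left(-6\right) + 96 = -864 + 96 = -768$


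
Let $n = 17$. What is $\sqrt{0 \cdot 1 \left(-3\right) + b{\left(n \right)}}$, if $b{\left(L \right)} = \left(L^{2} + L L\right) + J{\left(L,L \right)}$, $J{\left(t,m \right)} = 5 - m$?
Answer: $\sqrt{566} \approx 23.791$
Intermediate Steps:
$b{\left(L \right)} = 5 - L + 2 L^{2}$ ($b{\left(L \right)} = \left(L^{2} + L L\right) - \left(-5 + L\right) = \left(L^{2} + L^{2}\right) - \left(-5 + L\right) = 2 L^{2} - \left(-5 + L\right) = 5 - L + 2 L^{2}$)
$\sqrt{0 \cdot 1 \left(-3\right) + b{\left(n \right)}} = \sqrt{0 \cdot 1 \left(-3\right) + \left(5 - 17 + 2 \cdot 17^{2}\right)} = \sqrt{0 \left(-3\right) + \left(5 - 17 + 2 \cdot 289\right)} = \sqrt{0 + \left(5 - 17 + 578\right)} = \sqrt{0 + 566} = \sqrt{566}$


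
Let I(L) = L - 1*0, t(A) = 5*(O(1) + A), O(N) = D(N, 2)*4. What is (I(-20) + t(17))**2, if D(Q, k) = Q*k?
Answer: 11025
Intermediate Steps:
O(N) = 8*N (O(N) = (N*2)*4 = (2*N)*4 = 8*N)
t(A) = 40 + 5*A (t(A) = 5*(8*1 + A) = 5*(8 + A) = 40 + 5*A)
I(L) = L (I(L) = L + 0 = L)
(I(-20) + t(17))**2 = (-20 + (40 + 5*17))**2 = (-20 + (40 + 85))**2 = (-20 + 125)**2 = 105**2 = 11025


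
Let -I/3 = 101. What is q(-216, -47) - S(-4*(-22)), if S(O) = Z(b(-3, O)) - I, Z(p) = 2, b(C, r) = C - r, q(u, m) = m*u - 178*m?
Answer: 18213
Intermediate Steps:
I = -303 (I = -3*101 = -303)
q(u, m) = -178*m + m*u
S(O) = 305 (S(O) = 2 - 1*(-303) = 2 + 303 = 305)
q(-216, -47) - S(-4*(-22)) = -47*(-178 - 216) - 1*305 = -47*(-394) - 305 = 18518 - 305 = 18213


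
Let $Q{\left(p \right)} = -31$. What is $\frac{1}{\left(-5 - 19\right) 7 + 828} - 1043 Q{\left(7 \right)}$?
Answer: $\frac{21339781}{660} \approx 32333.0$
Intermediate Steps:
$\frac{1}{\left(-5 - 19\right) 7 + 828} - 1043 Q{\left(7 \right)} = \frac{1}{\left(-5 - 19\right) 7 + 828} - -32333 = \frac{1}{\left(-24\right) 7 + 828} + 32333 = \frac{1}{-168 + 828} + 32333 = \frac{1}{660} + 32333 = \frac{21339781}{660}$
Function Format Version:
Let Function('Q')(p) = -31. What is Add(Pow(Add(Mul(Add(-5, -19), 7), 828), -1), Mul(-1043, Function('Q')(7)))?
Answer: Rational(21339781, 660) ≈ 32333.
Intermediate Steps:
Add(Pow(Add(Mul(Add(-5, -19), 7), 828), -1), Mul(-1043, Function('Q')(7))) = Add(Pow(Add(Mul(Add(-5, -19), 7), 828), -1), Mul(-1043, -31)) = Add(Pow(Add(Mul(-24, 7), 828), -1), 32333) = Add(Pow(Add(-168, 828), -1), 32333) = Add(Pow(660, -1), 32333) = Add(Rational(1, 660), 32333) = Rational(21339781, 660)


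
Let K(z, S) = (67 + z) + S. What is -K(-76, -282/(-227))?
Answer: 1761/227 ≈ 7.7577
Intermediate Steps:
K(z, S) = 67 + S + z
-K(-76, -282/(-227)) = -(67 - 282/(-227) - 76) = -(67 - 282*(-1/227) - 76) = -(67 + 282/227 - 76) = -1*(-1761/227) = 1761/227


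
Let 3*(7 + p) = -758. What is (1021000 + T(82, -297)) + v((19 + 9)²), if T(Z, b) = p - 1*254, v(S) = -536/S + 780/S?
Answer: 600046147/588 ≈ 1.0205e+6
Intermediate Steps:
p = -779/3 (p = -7 + (⅓)*(-758) = -7 - 758/3 = -779/3 ≈ -259.67)
v(S) = 244/S
T(Z, b) = -1541/3 (T(Z, b) = -779/3 - 1*254 = -779/3 - 254 = -1541/3)
(1021000 + T(82, -297)) + v((19 + 9)²) = (1021000 - 1541/3) + 244/((19 + 9)²) = 3061459/3 + 244/(28²) = 3061459/3 + 244/784 = 3061459/3 + 244*(1/784) = 3061459/3 + 61/196 = 600046147/588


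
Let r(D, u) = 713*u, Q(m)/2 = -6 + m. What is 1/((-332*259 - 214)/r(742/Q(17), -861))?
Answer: 204631/28734 ≈ 7.1216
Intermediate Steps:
Q(m) = -12 + 2*m (Q(m) = 2*(-6 + m) = -12 + 2*m)
1/((-332*259 - 214)/r(742/Q(17), -861)) = 1/((-332*259 - 214)/((713*(-861)))) = 1/((-85988 - 214)/(-613893)) = 1/(-86202*(-1/613893)) = 1/(28734/204631) = 204631/28734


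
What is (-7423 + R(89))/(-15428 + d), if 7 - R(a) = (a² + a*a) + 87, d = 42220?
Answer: -23345/26792 ≈ -0.87134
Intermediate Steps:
R(a) = -80 - 2*a² (R(a) = 7 - ((a² + a*a) + 87) = 7 - ((a² + a²) + 87) = 7 - (2*a² + 87) = 7 - (87 + 2*a²) = 7 + (-87 - 2*a²) = -80 - 2*a²)
(-7423 + R(89))/(-15428 + d) = (-7423 + (-80 - 2*89²))/(-15428 + 42220) = (-7423 + (-80 - 2*7921))/26792 = (-7423 + (-80 - 15842))*(1/26792) = (-7423 - 15922)*(1/26792) = -23345*1/26792 = -23345/26792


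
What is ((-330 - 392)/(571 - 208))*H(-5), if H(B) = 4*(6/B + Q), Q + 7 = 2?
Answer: 89528/1815 ≈ 49.327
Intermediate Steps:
Q = -5 (Q = -7 + 2 = -5)
H(B) = -20 + 24/B (H(B) = 4*(6/B - 5) = 4*(-5 + 6/B) = -20 + 24/B)
((-330 - 392)/(571 - 208))*H(-5) = ((-330 - 392)/(571 - 208))*(-20 + 24/(-5)) = (-722/363)*(-20 + 24*(-1/5)) = (-722*1/363)*(-20 - 24/5) = -722/363*(-124/5) = 89528/1815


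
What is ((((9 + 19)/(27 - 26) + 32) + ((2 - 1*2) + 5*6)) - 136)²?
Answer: 2116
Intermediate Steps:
((((9 + 19)/(27 - 26) + 32) + ((2 - 1*2) + 5*6)) - 136)² = (((28/1 + 32) + ((2 - 2) + 30)) - 136)² = (((28*1 + 32) + (0 + 30)) - 136)² = (((28 + 32) + 30) - 136)² = ((60 + 30) - 136)² = (90 - 136)² = (-46)² = 2116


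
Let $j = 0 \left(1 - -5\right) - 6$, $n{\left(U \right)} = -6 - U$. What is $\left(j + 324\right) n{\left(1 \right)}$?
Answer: $-2226$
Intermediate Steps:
$j = -6$ ($j = 0 \left(1 + 5\right) - 6 = 0 \cdot 6 - 6 = 0 - 6 = -6$)
$\left(j + 324\right) n{\left(1 \right)} = \left(-6 + 324\right) \left(-6 - 1\right) = 318 \left(-6 - 1\right) = 318 \left(-7\right) = -2226$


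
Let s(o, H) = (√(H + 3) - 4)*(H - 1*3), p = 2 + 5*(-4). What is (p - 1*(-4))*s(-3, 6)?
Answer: 42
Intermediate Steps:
p = -18 (p = 2 - 20 = -18)
s(o, H) = (-4 + √(3 + H))*(-3 + H) (s(o, H) = (√(3 + H) - 4)*(H - 3) = (-4 + √(3 + H))*(-3 + H))
(p - 1*(-4))*s(-3, 6) = (-18 - 1*(-4))*(12 - 4*6 - 3*√(3 + 6) + 6*√(3 + 6)) = (-18 + 4)*(12 - 24 - 3*√9 + 6*√9) = -14*(12 - 24 - 3*3 + 6*3) = -14*(12 - 24 - 9 + 18) = -14*(-3) = 42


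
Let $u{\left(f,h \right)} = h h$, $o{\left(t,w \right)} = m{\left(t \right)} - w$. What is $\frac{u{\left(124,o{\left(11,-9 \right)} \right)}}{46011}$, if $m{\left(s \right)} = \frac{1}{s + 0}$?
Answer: $\frac{10000}{5567331} \approx 0.0017962$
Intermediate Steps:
$m{\left(s \right)} = \frac{1}{s}$
$o{\left(t,w \right)} = \frac{1}{t} - w$
$u{\left(f,h \right)} = h^{2}$
$\frac{u{\left(124,o{\left(11,-9 \right)} \right)}}{46011} = \frac{\left(\frac{1}{11} - -9\right)^{2}}{46011} = \left(\frac{1}{11} + 9\right)^{2} \cdot \frac{1}{46011} = \left(\frac{100}{11}\right)^{2} \cdot \frac{1}{46011} = \frac{10000}{121} \cdot \frac{1}{46011} = \frac{10000}{5567331}$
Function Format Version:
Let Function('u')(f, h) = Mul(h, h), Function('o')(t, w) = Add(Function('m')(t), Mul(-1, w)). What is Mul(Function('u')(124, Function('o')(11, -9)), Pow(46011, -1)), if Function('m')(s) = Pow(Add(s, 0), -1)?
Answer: Rational(10000, 5567331) ≈ 0.0017962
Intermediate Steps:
Function('m')(s) = Pow(s, -1)
Function('o')(t, w) = Add(Pow(t, -1), Mul(-1, w))
Function('u')(f, h) = Pow(h, 2)
Mul(Function('u')(124, Function('o')(11, -9)), Pow(46011, -1)) = Mul(Pow(Add(Pow(11, -1), Mul(-1, -9)), 2), Pow(46011, -1)) = Mul(Pow(Add(Rational(1, 11), 9), 2), Rational(1, 46011)) = Mul(Pow(Rational(100, 11), 2), Rational(1, 46011)) = Mul(Rational(10000, 121), Rational(1, 46011)) = Rational(10000, 5567331)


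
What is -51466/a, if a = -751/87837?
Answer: 4520619042/751 ≈ 6.0195e+6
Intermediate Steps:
a = -751/87837 (a = -751*1/87837 = -751/87837 ≈ -0.0085499)
-51466/a = -51466/(-751/87837) = -51466*(-87837/751) = 4520619042/751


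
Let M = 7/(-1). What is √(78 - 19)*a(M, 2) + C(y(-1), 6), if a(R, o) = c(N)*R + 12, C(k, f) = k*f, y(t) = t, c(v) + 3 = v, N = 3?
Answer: -6 + 12*√59 ≈ 86.174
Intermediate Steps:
M = -7 (M = 7*(-1) = -7)
c(v) = -3 + v
C(k, f) = f*k
a(R, o) = 12 (a(R, o) = (-3 + 3)*R + 12 = 0*R + 12 = 0 + 12 = 12)
√(78 - 19)*a(M, 2) + C(y(-1), 6) = √(78 - 19)*12 + 6*(-1) = √59*12 - 6 = 12*√59 - 6 = -6 + 12*√59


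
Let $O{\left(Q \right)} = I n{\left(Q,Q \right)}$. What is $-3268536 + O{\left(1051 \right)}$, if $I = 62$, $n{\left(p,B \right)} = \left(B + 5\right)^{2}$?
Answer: $65869896$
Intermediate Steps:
$n{\left(p,B \right)} = \left(5 + B\right)^{2}$
$O{\left(Q \right)} = 62 \left(5 + Q\right)^{2}$
$-3268536 + O{\left(1051 \right)} = -3268536 + 62 \left(5 + 1051\right)^{2} = -3268536 + 62 \cdot 1056^{2} = -3268536 + 62 \cdot 1115136 = -3268536 + 69138432 = 65869896$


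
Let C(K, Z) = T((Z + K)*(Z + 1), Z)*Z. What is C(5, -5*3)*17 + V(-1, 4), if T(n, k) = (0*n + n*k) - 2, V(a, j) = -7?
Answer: 536003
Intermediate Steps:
T(n, k) = -2 + k*n (T(n, k) = (0 + k*n) - 2 = k*n - 2 = -2 + k*n)
C(K, Z) = Z*(-2 + Z*(1 + Z)*(K + Z)) (C(K, Z) = (-2 + Z*((Z + K)*(Z + 1)))*Z = (-2 + Z*((K + Z)*(1 + Z)))*Z = (-2 + Z*((1 + Z)*(K + Z)))*Z = (-2 + Z*(1 + Z)*(K + Z))*Z = Z*(-2 + Z*(1 + Z)*(K + Z)))
C(5, -5*3)*17 + V(-1, 4) = ((-5*3)*(-2 + (-5*3)*(5 - 5*3 + (-5*3)² + 5*(-5*3))))*17 - 7 = -15*(-2 - 15*(5 - 15 + (-15)² + 5*(-15)))*17 - 7 = -15*(-2 - 15*(5 - 15 + 225 - 75))*17 - 7 = -15*(-2 - 15*140)*17 - 7 = -15*(-2 - 2100)*17 - 7 = -15*(-2102)*17 - 7 = 31530*17 - 7 = 536010 - 7 = 536003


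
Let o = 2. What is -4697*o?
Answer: -9394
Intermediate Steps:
-4697*o = -4697*2 = -9394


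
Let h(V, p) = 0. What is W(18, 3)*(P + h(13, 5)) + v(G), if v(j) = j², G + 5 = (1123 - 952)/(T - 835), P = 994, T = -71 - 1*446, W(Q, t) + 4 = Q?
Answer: 25485150825/1827904 ≈ 13942.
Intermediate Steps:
W(Q, t) = -4 + Q
T = -517 (T = -71 - 446 = -517)
G = -6931/1352 (G = -5 + (1123 - 952)/(-517 - 835) = -5 + 171/(-1352) = -5 + 171*(-1/1352) = -5 - 171/1352 = -6931/1352 ≈ -5.1265)
W(18, 3)*(P + h(13, 5)) + v(G) = (-4 + 18)*(994 + 0) + (-6931/1352)² = 14*994 + 48038761/1827904 = 13916 + 48038761/1827904 = 25485150825/1827904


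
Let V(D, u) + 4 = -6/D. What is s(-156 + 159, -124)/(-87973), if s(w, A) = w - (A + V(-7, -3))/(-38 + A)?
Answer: -1256/49880691 ≈ -2.5180e-5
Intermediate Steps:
V(D, u) = -4 - 6/D
s(w, A) = w - (-22/7 + A)/(-38 + A) (s(w, A) = w - (A + (-4 - 6/(-7)))/(-38 + A) = w - (A + (-4 - 6*(-⅐)))/(-38 + A) = w - (A + (-4 + 6/7))/(-38 + A) = w - (A - 22/7)/(-38 + A) = w - (-22/7 + A)/(-38 + A))
s(-156 + 159, -124)/(-87973) = ((22/7 - 1*(-124) - 38*(-156 + 159) - 124*(-156 + 159))/(-38 - 124))/(-87973) = ((22/7 + 124 - 38*3 - 124*3)/(-162))*(-1/87973) = -(22/7 + 124 - 114 - 372)/162*(-1/87973) = -1/162*(-2512/7)*(-1/87973) = (1256/567)*(-1/87973) = -1256/49880691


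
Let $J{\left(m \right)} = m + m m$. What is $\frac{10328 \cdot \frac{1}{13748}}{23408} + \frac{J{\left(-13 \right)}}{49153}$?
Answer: $\frac{25663213}{8005102952} \approx 0.0032059$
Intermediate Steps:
$J{\left(m \right)} = m + m^{2}$
$\frac{10328 \cdot \frac{1}{13748}}{23408} + \frac{J{\left(-13 \right)}}{49153} = \frac{10328 \cdot \frac{1}{13748}}{23408} + \frac{\left(-13\right) \left(1 - 13\right)}{49153} = 10328 \cdot \frac{1}{13748} \cdot \frac{1}{23408} + \left(-13\right) \left(-12\right) \frac{1}{49153} = \frac{2582}{3437} \cdot \frac{1}{23408} + 156 \cdot \frac{1}{49153} = \frac{1291}{40226648} + \frac{12}{3781} = \frac{25663213}{8005102952}$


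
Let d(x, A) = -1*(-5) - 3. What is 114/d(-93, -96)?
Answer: 57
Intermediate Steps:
d(x, A) = 2 (d(x, A) = 5 - 3 = 2)
114/d(-93, -96) = 114/2 = 114*(½) = 57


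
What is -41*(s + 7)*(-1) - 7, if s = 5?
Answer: 485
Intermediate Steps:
-41*(s + 7)*(-1) - 7 = -41*(5 + 7)*(-1) - 7 = -492*(-1) - 7 = -41*(-12) - 7 = 492 - 7 = 485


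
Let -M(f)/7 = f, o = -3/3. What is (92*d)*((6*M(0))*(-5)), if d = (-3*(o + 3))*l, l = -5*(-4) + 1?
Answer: 0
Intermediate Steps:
o = -1 (o = -3*⅓ = -1)
M(f) = -7*f
l = 21 (l = 20 + 1 = 21)
d = -126 (d = -3*(-1 + 3)*21 = -3*2*21 = -6*21 = -126)
(92*d)*((6*M(0))*(-5)) = (92*(-126))*((6*(-7*0))*(-5)) = -11592*6*0*(-5) = -0*(-5) = -11592*0 = 0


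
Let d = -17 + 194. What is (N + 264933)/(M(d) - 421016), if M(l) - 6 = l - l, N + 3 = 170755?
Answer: -87137/84202 ≈ -1.0349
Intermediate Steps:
N = 170752 (N = -3 + 170755 = 170752)
d = 177
M(l) = 6 (M(l) = 6 + (l - l) = 6 + 0 = 6)
(N + 264933)/(M(d) - 421016) = (170752 + 264933)/(6 - 421016) = 435685/(-421010) = 435685*(-1/421010) = -87137/84202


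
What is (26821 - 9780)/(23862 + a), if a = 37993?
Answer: 17041/61855 ≈ 0.27550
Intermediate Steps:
(26821 - 9780)/(23862 + a) = (26821 - 9780)/(23862 + 37993) = 17041/61855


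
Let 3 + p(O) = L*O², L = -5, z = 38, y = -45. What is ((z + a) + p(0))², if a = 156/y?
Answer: 223729/225 ≈ 994.35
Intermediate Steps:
a = -52/15 (a = 156/(-45) = 156*(-1/45) = -52/15 ≈ -3.4667)
p(O) = -3 - 5*O²
((z + a) + p(0))² = ((38 - 52/15) + (-3 - 5*0²))² = (518/15 + (-3 - 5*0))² = (518/15 + (-3 + 0))² = (518/15 - 3)² = (473/15)² = 223729/225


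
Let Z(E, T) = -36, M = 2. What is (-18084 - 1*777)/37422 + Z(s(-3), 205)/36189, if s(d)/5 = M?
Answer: -25329923/50157954 ≈ -0.50500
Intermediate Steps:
s(d) = 10 (s(d) = 5*2 = 10)
(-18084 - 1*777)/37422 + Z(s(-3), 205)/36189 = (-18084 - 1*777)/37422 - 36/36189 = (-18084 - 777)*(1/37422) - 36*1/36189 = -18861*1/37422 - 4/4021 = -6287/12474 - 4/4021 = -25329923/50157954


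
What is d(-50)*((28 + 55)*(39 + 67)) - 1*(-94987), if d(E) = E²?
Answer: 22089987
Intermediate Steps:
d(-50)*((28 + 55)*(39 + 67)) - 1*(-94987) = (-50)²*((28 + 55)*(39 + 67)) - 1*(-94987) = 2500*(83*106) + 94987 = 2500*8798 + 94987 = 21995000 + 94987 = 22089987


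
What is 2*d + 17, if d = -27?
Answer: -37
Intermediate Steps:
2*d + 17 = 2*(-27) + 17 = -54 + 17 = -37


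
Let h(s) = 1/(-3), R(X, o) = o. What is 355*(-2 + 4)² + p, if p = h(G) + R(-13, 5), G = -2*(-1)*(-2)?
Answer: 4274/3 ≈ 1424.7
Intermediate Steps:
G = -4 (G = 2*(-2) = -4)
h(s) = -⅓
p = 14/3 (p = -⅓ + 5 = 14/3 ≈ 4.6667)
355*(-2 + 4)² + p = 355*(-2 + 4)² + 14/3 = 355*2² + 14/3 = 355*4 + 14/3 = 1420 + 14/3 = 4274/3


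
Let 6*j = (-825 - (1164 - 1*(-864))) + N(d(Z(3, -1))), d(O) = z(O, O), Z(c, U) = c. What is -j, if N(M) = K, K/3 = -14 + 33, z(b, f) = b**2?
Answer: 466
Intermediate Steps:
K = 57 (K = 3*(-14 + 33) = 3*19 = 57)
d(O) = O**2
N(M) = 57
j = -466 (j = ((-825 - (1164 - 1*(-864))) + 57)/6 = ((-825 - (1164 + 864)) + 57)/6 = ((-825 - 1*2028) + 57)/6 = ((-825 - 2028) + 57)/6 = (-2853 + 57)/6 = (1/6)*(-2796) = -466)
-j = -1*(-466) = 466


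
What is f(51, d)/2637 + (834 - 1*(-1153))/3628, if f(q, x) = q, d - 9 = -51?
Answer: 1808249/3189012 ≈ 0.56703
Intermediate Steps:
d = -42 (d = 9 - 51 = -42)
f(51, d)/2637 + (834 - 1*(-1153))/3628 = 51/2637 + (834 - 1*(-1153))/3628 = 51*(1/2637) + (834 + 1153)*(1/3628) = 17/879 + 1987*(1/3628) = 17/879 + 1987/3628 = 1808249/3189012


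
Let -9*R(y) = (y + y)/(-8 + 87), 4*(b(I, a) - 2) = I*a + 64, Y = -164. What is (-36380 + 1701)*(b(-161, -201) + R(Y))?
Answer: -799738487825/2844 ≈ -2.8120e+8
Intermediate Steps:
b(I, a) = 18 + I*a/4 (b(I, a) = 2 + (I*a + 64)/4 = 2 + (64 + I*a)/4 = 2 + (16 + I*a/4) = 18 + I*a/4)
R(y) = -2*y/711 (R(y) = -(y + y)/(9*(-8 + 87)) = -2*y/(9*79) = -2*y/711)
(-36380 + 1701)*(b(-161, -201) + R(Y)) = (-36380 + 1701)*((18 + (¼)*(-161)*(-201)) - 2/711*(-164)) = -34679*((18 + 32361/4) + 328/711) = -34679*(32433/4 + 328/711) = -34679*23061175/2844 = -799738487825/2844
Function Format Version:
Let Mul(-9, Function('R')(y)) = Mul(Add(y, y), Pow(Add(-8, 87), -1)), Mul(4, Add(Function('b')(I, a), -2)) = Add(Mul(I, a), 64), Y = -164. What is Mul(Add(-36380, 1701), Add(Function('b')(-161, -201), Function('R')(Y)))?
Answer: Rational(-799738487825, 2844) ≈ -2.8120e+8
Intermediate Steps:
Function('b')(I, a) = Add(18, Mul(Rational(1, 4), I, a)) (Function('b')(I, a) = Add(2, Mul(Rational(1, 4), Add(Mul(I, a), 64))) = Add(2, Mul(Rational(1, 4), Add(64, Mul(I, a)))) = Add(2, Add(16, Mul(Rational(1, 4), I, a))) = Add(18, Mul(Rational(1, 4), I, a)))
Function('R')(y) = Mul(Rational(-2, 711), y) (Function('R')(y) = Mul(Rational(-1, 9), Mul(Add(y, y), Pow(Add(-8, 87), -1))) = Mul(Rational(-1, 9), Mul(Mul(2, y), Pow(79, -1))) = Mul(Rational(-1, 9), Mul(Mul(2, y), Rational(1, 79))) = Mul(Rational(-1, 9), Mul(Rational(2, 79), y)) = Mul(Rational(-2, 711), y))
Mul(Add(-36380, 1701), Add(Function('b')(-161, -201), Function('R')(Y))) = Mul(Add(-36380, 1701), Add(Add(18, Mul(Rational(1, 4), -161, -201)), Mul(Rational(-2, 711), -164))) = Mul(-34679, Add(Add(18, Rational(32361, 4)), Rational(328, 711))) = Mul(-34679, Add(Rational(32433, 4), Rational(328, 711))) = Mul(-34679, Rational(23061175, 2844)) = Rational(-799738487825, 2844)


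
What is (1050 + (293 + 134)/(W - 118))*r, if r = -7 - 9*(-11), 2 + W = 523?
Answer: 38969084/403 ≈ 96698.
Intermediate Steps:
W = 521 (W = -2 + 523 = 521)
r = 92 (r = -7 + 99 = 92)
(1050 + (293 + 134)/(W - 118))*r = (1050 + (293 + 134)/(521 - 118))*92 = (1050 + 427/403)*92 = (423577/403)*92 = 38969084/403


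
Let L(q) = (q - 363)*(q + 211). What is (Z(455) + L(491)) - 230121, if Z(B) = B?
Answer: -139810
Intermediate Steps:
L(q) = (-363 + q)*(211 + q)
(Z(455) + L(491)) - 230121 = (455 + (-76593 + 491**2 - 152*491)) - 230121 = (455 + (-76593 + 241081 - 74632)) - 230121 = (455 + 89856) - 230121 = 90311 - 230121 = -139810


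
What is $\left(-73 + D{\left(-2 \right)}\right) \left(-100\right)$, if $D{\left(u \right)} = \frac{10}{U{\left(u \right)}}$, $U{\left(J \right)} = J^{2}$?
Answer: $7050$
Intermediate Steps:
$D{\left(u \right)} = \frac{10}{u^{2}}$
$\left(-73 + D{\left(-2 \right)}\right) \left(-100\right) = \left(-73 + \frac{10}{4}\right) \left(-100\right) = \left(-73 + 10 \cdot \frac{1}{4}\right) \left(-100\right) = \left(-73 + \frac{5}{2}\right) \left(-100\right) = \left(- \frac{141}{2}\right) \left(-100\right) = 7050$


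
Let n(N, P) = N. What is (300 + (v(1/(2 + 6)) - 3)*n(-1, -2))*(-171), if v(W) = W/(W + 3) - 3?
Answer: -1307979/25 ≈ -52319.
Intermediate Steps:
v(W) = -3 + W/(3 + W) (v(W) = W/(3 + W) - 3 = -3 + W/(3 + W))
(300 + (v(1/(2 + 6)) - 3)*n(-1, -2))*(-171) = (300 + ((-9 - 2/(2 + 6))/(3 + 1/(2 + 6)) - 3)*(-1))*(-171) = (300 + ((-9 - 2/8)/(3 + 1/8) - 3)*(-1))*(-171) = (300 + ((-9 - 2*⅛)/(3 + ⅛) - 3)*(-1))*(-171) = (300 + ((-9 - ¼)/(25/8) - 3)*(-1))*(-171) = (300 + ((8/25)*(-37/4) - 3)*(-1))*(-171) = (300 + (-74/25 - 3)*(-1))*(-171) = (300 - 149/25*(-1))*(-171) = (300 + 149/25)*(-171) = (7649/25)*(-171) = -1307979/25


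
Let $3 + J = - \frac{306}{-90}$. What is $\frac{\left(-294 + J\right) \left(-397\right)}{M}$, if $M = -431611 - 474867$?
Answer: $- \frac{291398}{2266195} \approx -0.12858$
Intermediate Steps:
$M = -906478$
$J = \frac{2}{5}$ ($J = -3 - \frac{306}{-90} = -3 - - \frac{17}{5} = -3 + \frac{17}{5} = \frac{2}{5} \approx 0.4$)
$\frac{\left(-294 + J\right) \left(-397\right)}{M} = \frac{\left(-294 + \frac{2}{5}\right) \left(-397\right)}{-906478} = \left(- \frac{1468}{5}\right) \left(-397\right) \left(- \frac{1}{906478}\right) = \frac{582796}{5} \left(- \frac{1}{906478}\right) = - \frac{291398}{2266195}$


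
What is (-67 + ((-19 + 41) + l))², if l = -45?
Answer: 8100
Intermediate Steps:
(-67 + ((-19 + 41) + l))² = (-67 + ((-19 + 41) - 45))² = (-67 + (22 - 45))² = (-67 - 23)² = (-90)² = 8100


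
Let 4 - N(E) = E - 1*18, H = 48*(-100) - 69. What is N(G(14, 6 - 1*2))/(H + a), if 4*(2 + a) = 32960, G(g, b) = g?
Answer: 8/3369 ≈ 0.0023746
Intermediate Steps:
a = 8238 (a = -2 + (1/4)*32960 = -2 + 8240 = 8238)
H = -4869 (H = -4800 - 69 = -4869)
N(E) = 22 - E (N(E) = 4 - (E - 1*18) = 4 - (E - 18) = 4 - (-18 + E) = 4 + (18 - E) = 22 - E)
N(G(14, 6 - 1*2))/(H + a) = (22 - 1*14)/(-4869 + 8238) = (22 - 14)/3369 = 8*(1/3369) = 8/3369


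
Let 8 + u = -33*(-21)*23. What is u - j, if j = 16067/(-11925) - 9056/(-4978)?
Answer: 472839182938/29681325 ≈ 15931.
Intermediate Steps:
j = 14005637/29681325 (j = 16067*(-1/11925) - 9056*(-1/4978) = -16067/11925 + 4528/2489 = 14005637/29681325 ≈ 0.47187)
u = 15931 (u = -8 - 33*(-21)*23 = -8 + 693*23 = -8 + 15939 = 15931)
u - j = 15931 - 1*14005637/29681325 = 15931 - 14005637/29681325 = 472839182938/29681325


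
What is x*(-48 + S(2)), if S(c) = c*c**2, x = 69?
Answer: -2760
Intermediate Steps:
S(c) = c**3
x*(-48 + S(2)) = 69*(-48 + 2**3) = 69*(-48 + 8) = 69*(-40) = -2760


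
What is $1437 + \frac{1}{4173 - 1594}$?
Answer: $\frac{3706024}{2579} \approx 1437.0$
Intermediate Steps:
$1437 + \frac{1}{4173 - 1594} = 1437 + \frac{1}{2579} = \frac{3706024}{2579}$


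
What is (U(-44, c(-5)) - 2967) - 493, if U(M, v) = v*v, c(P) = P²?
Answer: -2835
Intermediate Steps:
U(M, v) = v²
(U(-44, c(-5)) - 2967) - 493 = (((-5)²)² - 2967) - 493 = (25² - 2967) - 493 = (625 - 2967) - 493 = -2342 - 493 = -2835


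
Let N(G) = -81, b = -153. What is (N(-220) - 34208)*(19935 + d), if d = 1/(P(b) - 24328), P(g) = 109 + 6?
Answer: -16550825534506/24213 ≈ -6.8355e+8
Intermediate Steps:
P(g) = 115
d = -1/24213 (d = 1/(115 - 24328) = 1/(-24213) = -1/24213 ≈ -4.1300e-5)
(N(-220) - 34208)*(19935 + d) = (-81 - 34208)*(19935 - 1/24213) = -34289*482686154/24213 = -16550825534506/24213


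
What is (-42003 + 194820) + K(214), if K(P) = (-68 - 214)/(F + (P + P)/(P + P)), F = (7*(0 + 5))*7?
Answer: 6265450/41 ≈ 1.5282e+5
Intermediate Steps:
F = 245 (F = (7*5)*7 = 35*7 = 245)
K(P) = -47/41 (K(P) = (-68 - 214)/(245 + (P + P)/(P + P)) = -282/(245 + (2*P)/((2*P))) = -282/(245 + (2*P)*(1/(2*P))) = -282/(245 + 1) = -282/246 = -282*1/246 = -47/41)
(-42003 + 194820) + K(214) = (-42003 + 194820) - 47/41 = 152817 - 47/41 = 6265450/41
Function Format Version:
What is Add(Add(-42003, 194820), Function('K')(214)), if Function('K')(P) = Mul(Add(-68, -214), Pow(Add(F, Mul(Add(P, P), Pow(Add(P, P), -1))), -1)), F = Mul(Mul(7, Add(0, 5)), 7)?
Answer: Rational(6265450, 41) ≈ 1.5282e+5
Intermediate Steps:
F = 245 (F = Mul(Mul(7, 5), 7) = Mul(35, 7) = 245)
Function('K')(P) = Rational(-47, 41) (Function('K')(P) = Mul(Add(-68, -214), Pow(Add(245, Mul(Add(P, P), Pow(Add(P, P), -1))), -1)) = Mul(-282, Pow(Add(245, Mul(Mul(2, P), Pow(Mul(2, P), -1))), -1)) = Mul(-282, Pow(Add(245, Mul(Mul(2, P), Mul(Rational(1, 2), Pow(P, -1)))), -1)) = Mul(-282, Pow(Add(245, 1), -1)) = Mul(-282, Pow(246, -1)) = Mul(-282, Rational(1, 246)) = Rational(-47, 41))
Add(Add(-42003, 194820), Function('K')(214)) = Add(Add(-42003, 194820), Rational(-47, 41)) = Add(152817, Rational(-47, 41)) = Rational(6265450, 41)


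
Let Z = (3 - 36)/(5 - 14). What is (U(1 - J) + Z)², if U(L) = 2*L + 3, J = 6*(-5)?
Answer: 42436/9 ≈ 4715.1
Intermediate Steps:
Z = 11/3 (Z = -33/(-9) = -33*(-⅑) = 11/3 ≈ 3.6667)
J = -30
U(L) = 3 + 2*L
(U(1 - J) + Z)² = ((3 + 2*(1 - 1*(-30))) + 11/3)² = ((3 + 2*(1 + 30)) + 11/3)² = ((3 + 2*31) + 11/3)² = ((3 + 62) + 11/3)² = (65 + 11/3)² = (206/3)² = 42436/9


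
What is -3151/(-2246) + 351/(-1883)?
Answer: 5144987/4229218 ≈ 1.2165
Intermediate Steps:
-3151/(-2246) + 351/(-1883) = -3151*(-1/2246) + 351*(-1/1883) = 3151/2246 - 351/1883 = 5144987/4229218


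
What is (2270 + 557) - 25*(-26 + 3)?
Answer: 3402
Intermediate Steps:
(2270 + 557) - 25*(-26 + 3) = 2827 - 25*(-23) = 2827 + 575 = 3402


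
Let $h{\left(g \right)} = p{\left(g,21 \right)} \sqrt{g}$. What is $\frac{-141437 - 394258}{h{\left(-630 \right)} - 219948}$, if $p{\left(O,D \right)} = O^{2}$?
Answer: $\frac{3272917885}{2758111983964} + \frac{17718112125 i \sqrt{70}}{2758111983964} \approx 0.0011867 + 0.053747 i$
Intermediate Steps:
$h{\left(g \right)} = g^{\frac{5}{2}}$ ($h{\left(g \right)} = g^{2} \sqrt{g} = g^{\frac{5}{2}}$)
$\frac{-141437 - 394258}{h{\left(-630 \right)} - 219948} = \frac{-141437 - 394258}{\left(-630\right)^{\frac{5}{2}} - 219948} = - \frac{535695}{1190700 i \sqrt{70} - 219948} = - \frac{535695}{-219948 + 1190700 i \sqrt{70}}$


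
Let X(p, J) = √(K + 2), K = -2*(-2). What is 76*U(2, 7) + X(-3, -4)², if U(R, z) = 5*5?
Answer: 1906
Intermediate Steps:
K = 4
X(p, J) = √6 (X(p, J) = √(4 + 2) = √6)
U(R, z) = 25
76*U(2, 7) + X(-3, -4)² = 76*25 + (√6)² = 1900 + 6 = 1906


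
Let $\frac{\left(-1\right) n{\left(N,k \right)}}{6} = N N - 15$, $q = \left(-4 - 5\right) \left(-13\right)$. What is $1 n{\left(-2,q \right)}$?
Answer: $66$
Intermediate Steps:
$q = 117$ ($q = \left(-4 - 5\right) \left(-13\right) = \left(-9\right) \left(-13\right) = 117$)
$n{\left(N,k \right)} = 90 - 6 N^{2}$ ($n{\left(N,k \right)} = - 6 \left(N N - 15\right) = - 6 \left(N^{2} - 15\right) = - 6 \left(-15 + N^{2}\right) = 90 - 6 N^{2}$)
$1 n{\left(-2,q \right)} = 1 \left(90 - 6 \left(-2\right)^{2}\right) = 1 \left(90 - 24\right) = 1 \cdot 66 = 66$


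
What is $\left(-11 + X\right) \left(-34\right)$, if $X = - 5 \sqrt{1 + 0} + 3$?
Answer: $442$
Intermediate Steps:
$X = -2$ ($X = - 5 \sqrt{1} + 3 = \left(-5\right) 1 + 3 = -5 + 3 = -2$)
$\left(-11 + X\right) \left(-34\right) = \left(-11 - 2\right) \left(-34\right) = \left(-13\right) \left(-34\right) = 442$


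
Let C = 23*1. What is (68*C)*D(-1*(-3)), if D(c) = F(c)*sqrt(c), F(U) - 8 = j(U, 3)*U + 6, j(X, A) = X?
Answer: 35972*sqrt(3) ≈ 62305.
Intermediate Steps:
F(U) = 14 + U**2 (F(U) = 8 + (U*U + 6) = 8 + (U**2 + 6) = 8 + (6 + U**2) = 14 + U**2)
C = 23
D(c) = sqrt(c)*(14 + c**2) (D(c) = (14 + c**2)*sqrt(c) = sqrt(c)*(14 + c**2))
(68*C)*D(-1*(-3)) = (68*23)*(sqrt(-1*(-3))*(14 + (-1*(-3))**2)) = 1564*(sqrt(3)*(14 + 3**2)) = 1564*(sqrt(3)*(14 + 9)) = 1564*(sqrt(3)*23) = 1564*(23*sqrt(3)) = 35972*sqrt(3)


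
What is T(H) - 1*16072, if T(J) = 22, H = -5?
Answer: -16050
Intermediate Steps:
T(H) - 1*16072 = 22 - 1*16072 = 22 - 16072 = -16050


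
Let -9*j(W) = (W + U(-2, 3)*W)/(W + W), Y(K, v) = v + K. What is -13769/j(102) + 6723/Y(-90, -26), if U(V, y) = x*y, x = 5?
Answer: 3580263/232 ≈ 15432.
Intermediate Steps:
U(V, y) = 5*y
Y(K, v) = K + v
j(W) = -8/9 (j(W) = -(W + (5*3)*W)/(9*(W + W)) = -(W + 15*W)/(9*(2*W)) = -16*W*1/(2*W)/9 = -⅑*8 = -8/9)
-13769/j(102) + 6723/Y(-90, -26) = -13769/(-8/9) + 6723/(-90 - 26) = -13769*(-9/8) + 6723/(-116) = 123921/8 + 6723*(-1/116) = 123921/8 - 6723/116 = 3580263/232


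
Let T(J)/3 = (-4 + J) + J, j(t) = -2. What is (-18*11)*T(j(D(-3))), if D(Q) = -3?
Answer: 4752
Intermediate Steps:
T(J) = -12 + 6*J (T(J) = 3*((-4 + J) + J) = 3*(-4 + 2*J) = -12 + 6*J)
(-18*11)*T(j(D(-3))) = (-18*11)*(-12 + 6*(-2)) = -198*(-12 - 12) = -198*(-24) = 4752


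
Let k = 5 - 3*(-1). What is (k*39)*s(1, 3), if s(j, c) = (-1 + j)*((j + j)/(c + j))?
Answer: 0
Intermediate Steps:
s(j, c) = 2*j*(-1 + j)/(c + j) (s(j, c) = (-1 + j)*((2*j)/(c + j)) = (-1 + j)*(2*j/(c + j)) = 2*j*(-1 + j)/(c + j))
k = 8 (k = 5 + 3 = 8)
(k*39)*s(1, 3) = (8*39)*(2*1*(-1 + 1)/(3 + 1)) = 312*(2*1*0/4) = 312*(2*1*(¼)*0) = 312*0 = 0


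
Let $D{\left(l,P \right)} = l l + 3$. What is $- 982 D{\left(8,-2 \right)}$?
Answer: $-65794$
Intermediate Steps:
$D{\left(l,P \right)} = 3 + l^{2}$ ($D{\left(l,P \right)} = l^{2} + 3 = 3 + l^{2}$)
$- 982 D{\left(8,-2 \right)} = - 982 \left(3 + 8^{2}\right) = - 982 \left(3 + 64\right) = \left(-982\right) 67 = -65794$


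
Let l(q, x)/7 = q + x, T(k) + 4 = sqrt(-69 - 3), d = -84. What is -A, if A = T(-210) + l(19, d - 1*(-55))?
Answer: 74 - 6*I*sqrt(2) ≈ 74.0 - 8.4853*I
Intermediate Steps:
T(k) = -4 + 6*I*sqrt(2) (T(k) = -4 + sqrt(-69 - 3) = -4 + sqrt(-72) = -4 + 6*I*sqrt(2))
l(q, x) = 7*q + 7*x (l(q, x) = 7*(q + x) = 7*q + 7*x)
A = -74 + 6*I*sqrt(2) (A = (-4 + 6*I*sqrt(2)) + (7*19 + 7*(-84 - 1*(-55))) = (-4 + 6*I*sqrt(2)) + (133 + 7*(-84 + 55)) = (-4 + 6*I*sqrt(2)) + (133 + 7*(-29)) = (-4 + 6*I*sqrt(2)) + (133 - 203) = (-4 + 6*I*sqrt(2)) - 70 = -74 + 6*I*sqrt(2) ≈ -74.0 + 8.4853*I)
-A = -(-74 + 6*I*sqrt(2)) = 74 - 6*I*sqrt(2)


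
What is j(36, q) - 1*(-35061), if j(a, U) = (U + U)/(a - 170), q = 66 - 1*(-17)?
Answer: 2349004/67 ≈ 35060.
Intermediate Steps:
q = 83 (q = 66 + 17 = 83)
j(a, U) = 2*U/(-170 + a) (j(a, U) = (2*U)/(-170 + a) = 2*U/(-170 + a))
j(36, q) - 1*(-35061) = 2*83/(-170 + 36) - 1*(-35061) = 2*83/(-134) + 35061 = 2*83*(-1/134) + 35061 = -83/67 + 35061 = 2349004/67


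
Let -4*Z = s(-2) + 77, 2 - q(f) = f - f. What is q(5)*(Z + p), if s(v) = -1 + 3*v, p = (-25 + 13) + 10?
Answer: -39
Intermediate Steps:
q(f) = 2 (q(f) = 2 - (f - f) = 2 - 1*0 = 2 + 0 = 2)
p = -2 (p = -12 + 10 = -2)
Z = -35/2 (Z = -((-1 + 3*(-2)) + 77)/4 = -((-1 - 6) + 77)/4 = -(-7 + 77)/4 = -1/4*70 = -35/2 ≈ -17.500)
q(5)*(Z + p) = 2*(-35/2 - 2) = 2*(-39/2) = -39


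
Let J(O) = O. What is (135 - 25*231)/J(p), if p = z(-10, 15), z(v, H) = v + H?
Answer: -1128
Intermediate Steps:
z(v, H) = H + v
p = 5 (p = 15 - 10 = 5)
(135 - 25*231)/J(p) = (135 - 25*231)/5 = (135 - 5775)*(⅕) = -5640*⅕ = -1128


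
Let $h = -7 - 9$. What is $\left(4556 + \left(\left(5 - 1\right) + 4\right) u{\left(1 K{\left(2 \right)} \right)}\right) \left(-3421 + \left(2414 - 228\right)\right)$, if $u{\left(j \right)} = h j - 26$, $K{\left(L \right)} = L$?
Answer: $-5053620$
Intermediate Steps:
$h = -16$ ($h = -7 - 9 = -16$)
$u{\left(j \right)} = -26 - 16 j$ ($u{\left(j \right)} = - 16 j - 26 = -26 - 16 j$)
$\left(4556 + \left(\left(5 - 1\right) + 4\right) u{\left(1 K{\left(2 \right)} \right)}\right) \left(-3421 + \left(2414 - 228\right)\right) = \left(4556 + \left(\left(5 - 1\right) + 4\right) \left(-26 - 16 \cdot 1 \cdot 2\right)\right) \left(-3421 + \left(2414 - 228\right)\right) = \left(4556 + \left(4 + 4\right) \left(-26 - 32\right)\right) \left(-3421 + 2186\right) = \left(4556 + 8 \left(-26 - 32\right)\right) \left(-1235\right) = \left(4556 + 8 \left(-58\right)\right) \left(-1235\right) = \left(4556 - 464\right) \left(-1235\right) = 4092 \left(-1235\right) = -5053620$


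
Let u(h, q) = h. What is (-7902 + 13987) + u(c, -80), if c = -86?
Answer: 5999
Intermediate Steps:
(-7902 + 13987) + u(c, -80) = (-7902 + 13987) - 86 = 6085 - 86 = 5999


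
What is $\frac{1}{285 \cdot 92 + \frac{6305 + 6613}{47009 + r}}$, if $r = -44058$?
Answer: $\frac{2951}{77388138} \approx 3.8132 \cdot 10^{-5}$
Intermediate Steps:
$\frac{1}{285 \cdot 92 + \frac{6305 + 6613}{47009 + r}} = \frac{1}{285 \cdot 92 + \frac{6305 + 6613}{47009 - 44058}} = \frac{1}{26220 + \frac{12918}{2951}} = \frac{1}{\frac{77388138}{2951}} = \frac{2951}{77388138}$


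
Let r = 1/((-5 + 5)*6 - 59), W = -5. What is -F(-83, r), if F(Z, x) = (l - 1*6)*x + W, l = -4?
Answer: 285/59 ≈ 4.8305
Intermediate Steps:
r = -1/59 (r = 1/(0*6 - 59) = 1/(0 - 59) = 1/(-59) = -1/59 ≈ -0.016949)
F(Z, x) = -5 - 10*x (F(Z, x) = (-4 - 1*6)*x - 5 = (-4 - 6)*x - 5 = -10*x - 5 = -5 - 10*x)
-F(-83, r) = -(-5 - 10*(-1/59)) = -(-5 + 10/59) = -1*(-285/59) = 285/59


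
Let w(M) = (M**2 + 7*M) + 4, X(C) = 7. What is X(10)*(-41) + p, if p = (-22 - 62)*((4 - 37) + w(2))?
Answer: 637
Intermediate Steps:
w(M) = 4 + M**2 + 7*M
p = 924 (p = (-22 - 62)*((4 - 37) + (4 + 2**2 + 7*2)) = -84*(-33 + (4 + 4 + 14)) = -84*(-33 + 22) = -84*(-11) = 924)
X(10)*(-41) + p = 7*(-41) + 924 = -287 + 924 = 637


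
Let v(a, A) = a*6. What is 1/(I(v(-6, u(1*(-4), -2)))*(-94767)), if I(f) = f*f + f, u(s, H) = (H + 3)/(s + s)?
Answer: -1/119406420 ≈ -8.3748e-9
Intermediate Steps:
u(s, H) = (3 + H)/(2*s) (u(s, H) = (3 + H)/((2*s)) = (3 + H)*(1/(2*s)) = (3 + H)/(2*s))
v(a, A) = 6*a
I(f) = f + f**2 (I(f) = f**2 + f = f + f**2)
1/(I(v(-6, u(1*(-4), -2)))*(-94767)) = 1/(((6*(-6))*(1 + 6*(-6)))*(-94767)) = -1/94767/(-36*(1 - 36)) = -1/94767/(-36*(-35)) = -1/94767/1260 = (1/1260)*(-1/94767) = -1/119406420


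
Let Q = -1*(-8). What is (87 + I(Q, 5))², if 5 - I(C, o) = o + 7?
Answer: 6400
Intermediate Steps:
Q = 8
I(C, o) = -2 - o (I(C, o) = 5 - (o + 7) = 5 - (7 + o) = 5 + (-7 - o) = -2 - o)
(87 + I(Q, 5))² = (87 + (-2 - 1*5))² = (87 + (-2 - 5))² = (87 - 7)² = 80² = 6400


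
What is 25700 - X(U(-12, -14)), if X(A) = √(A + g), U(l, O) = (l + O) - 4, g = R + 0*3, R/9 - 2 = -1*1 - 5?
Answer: 25700 - I*√66 ≈ 25700.0 - 8.124*I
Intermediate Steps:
R = -36 (R = 18 + 9*(-1*1 - 5) = 18 + 9*(-1 - 5) = 18 + 9*(-6) = 18 - 54 = -36)
g = -36 (g = -36 + 0*3 = -36 + 0 = -36)
U(l, O) = -4 + O + l (U(l, O) = (O + l) - 4 = -4 + O + l)
X(A) = √(-36 + A) (X(A) = √(A - 36) = √(-36 + A))
25700 - X(U(-12, -14)) = 25700 - √(-36 + (-4 - 14 - 12)) = 25700 - √(-36 - 30) = 25700 - √(-66) = 25700 - I*√66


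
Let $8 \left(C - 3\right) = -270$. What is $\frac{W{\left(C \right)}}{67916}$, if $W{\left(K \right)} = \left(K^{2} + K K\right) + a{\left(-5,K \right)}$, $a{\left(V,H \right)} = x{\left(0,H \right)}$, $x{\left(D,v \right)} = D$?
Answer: $\frac{15129}{543328} \approx 0.027845$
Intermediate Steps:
$C = - \frac{123}{4}$ ($C = 3 + \frac{1}{8} \left(-270\right) = 3 - \frac{135}{4} = - \frac{123}{4} \approx -30.75$)
$a{\left(V,H \right)} = 0$
$W{\left(K \right)} = 2 K^{2}$ ($W{\left(K \right)} = \left(K^{2} + K K\right) + 0 = \left(K^{2} + K^{2}\right) + 0 = 2 K^{2} + 0 = 2 K^{2}$)
$\frac{W{\left(C \right)}}{67916} = \frac{2 \left(- \frac{123}{4}\right)^{2}}{67916} = 2 \cdot \frac{15129}{16} \cdot \frac{1}{67916} = \frac{15129}{8} \cdot \frac{1}{67916} = \frac{15129}{543328}$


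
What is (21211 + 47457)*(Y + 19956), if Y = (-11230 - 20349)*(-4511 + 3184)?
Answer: 2878925745052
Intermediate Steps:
Y = 41905333 (Y = -31579*(-1327) = 41905333)
(21211 + 47457)*(Y + 19956) = (21211 + 47457)*(41905333 + 19956) = 68668*41925289 = 2878925745052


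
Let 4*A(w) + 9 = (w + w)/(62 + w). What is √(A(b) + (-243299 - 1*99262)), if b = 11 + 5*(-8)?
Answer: I*√1492207431/66 ≈ 585.29*I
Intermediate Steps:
b = -29 (b = 11 - 40 = -29)
A(w) = -9/4 + w/(2*(62 + w)) (A(w) = -9/4 + ((w + w)/(62 + w))/4 = -9/4 + ((2*w)/(62 + w))/4 = -9/4 + (2*w/(62 + w))/4 = -9/4 + w/(2*(62 + w)))
√(A(b) + (-243299 - 1*99262)) = √((-558 - 7*(-29))/(4*(62 - 29)) + (-243299 - 1*99262)) = √((¼)*(-558 + 203)/33 + (-243299 - 99262)) = √((¼)*(1/33)*(-355) - 342561) = √(-355/132 - 342561) = √(-45218407/132) = I*√1492207431/66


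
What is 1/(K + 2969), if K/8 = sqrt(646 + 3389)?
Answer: 2969/8556721 - 8*sqrt(4035)/8556721 ≈ 0.00028759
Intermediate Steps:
K = 8*sqrt(4035) (K = 8*sqrt(646 + 3389) = 8*sqrt(4035) ≈ 508.17)
1/(K + 2969) = 1/(8*sqrt(4035) + 2969) = 1/(2969 + 8*sqrt(4035))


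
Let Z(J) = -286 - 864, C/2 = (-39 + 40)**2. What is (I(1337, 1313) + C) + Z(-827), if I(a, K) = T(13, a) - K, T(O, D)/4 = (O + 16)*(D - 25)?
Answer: 149731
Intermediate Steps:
T(O, D) = 4*(-25 + D)*(16 + O) (T(O, D) = 4*((O + 16)*(D - 25)) = 4*((16 + O)*(-25 + D)) = 4*((-25 + D)*(16 + O)) = 4*(-25 + D)*(16 + O))
I(a, K) = -2900 - K + 116*a (I(a, K) = (-1600 - 100*13 + 64*a + 4*a*13) - K = (-1600 - 1300 + 64*a + 52*a) - K = (-2900 + 116*a) - K = -2900 - K + 116*a)
C = 2 (C = 2*(-39 + 40)**2 = 2*1**2 = 2*1 = 2)
Z(J) = -1150
(I(1337, 1313) + C) + Z(-827) = ((-2900 - 1*1313 + 116*1337) + 2) - 1150 = ((-2900 - 1313 + 155092) + 2) - 1150 = (150879 + 2) - 1150 = 150881 - 1150 = 149731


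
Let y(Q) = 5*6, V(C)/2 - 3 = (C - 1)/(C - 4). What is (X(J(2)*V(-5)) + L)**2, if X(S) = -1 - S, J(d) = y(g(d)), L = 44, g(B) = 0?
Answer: 31329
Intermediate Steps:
V(C) = 6 + 2*(-1 + C)/(-4 + C) (V(C) = 6 + 2*((C - 1)/(C - 4)) = 6 + 2*((-1 + C)/(-4 + C)) = 6 + 2*(-1 + C)/(-4 + C))
y(Q) = 30
J(d) = 30
(X(J(2)*V(-5)) + L)**2 = ((-1 - 30*2*(-13 + 4*(-5))/(-4 - 5)) + 44)**2 = ((-1 - 30*2*(-13 - 20)/(-9)) + 44)**2 = ((-1 - 30*2*(-1/9)*(-33)) + 44)**2 = ((-1 - 30*22/3) + 44)**2 = ((-1 - 1*220) + 44)**2 = ((-1 - 220) + 44)**2 = (-221 + 44)**2 = (-177)**2 = 31329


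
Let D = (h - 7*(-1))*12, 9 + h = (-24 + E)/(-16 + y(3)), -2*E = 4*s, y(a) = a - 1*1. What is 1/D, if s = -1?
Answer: -7/36 ≈ -0.19444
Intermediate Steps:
y(a) = -1 + a (y(a) = a - 1 = -1 + a)
E = 2 (E = -2*(-1) = -½*(-4) = 2)
h = -52/7 (h = -9 + (-24 + 2)/(-16 + (-1 + 3)) = -9 - 22/(-16 + 2) = -9 - 22/(-14) = -9 - 22*(-1/14) = -9 + 11/7 = -52/7 ≈ -7.4286)
D = -36/7 (D = (-52/7 - 7*(-1))*12 = (-52/7 + 7)*12 = -3/7*12 = -36/7 ≈ -5.1429)
1/D = 1/(-36/7) = -7/36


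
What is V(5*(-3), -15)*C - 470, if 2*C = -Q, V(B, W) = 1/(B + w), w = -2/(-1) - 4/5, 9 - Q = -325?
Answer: -31595/69 ≈ -457.90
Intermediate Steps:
Q = 334 (Q = 9 - 1*(-325) = 9 + 325 = 334)
w = 6/5 (w = -2*(-1) - 4*1/5 = 2 - 4/5 = 6/5 ≈ 1.2000)
V(B, W) = 1/(6/5 + B) (V(B, W) = 1/(B + 6/5) = 1/(6/5 + B))
C = -167 (C = (-1*334)/2 = (1/2)*(-334) = -167)
V(5*(-3), -15)*C - 470 = (5/(6 + 5*(5*(-3))))*(-167) - 470 = (5/(6 + 5*(-15)))*(-167) - 470 = (5/(6 - 75))*(-167) - 470 = (5/(-69))*(-167) - 470 = (5*(-1/69))*(-167) - 470 = -5/69*(-167) - 470 = 835/69 - 470 = -31595/69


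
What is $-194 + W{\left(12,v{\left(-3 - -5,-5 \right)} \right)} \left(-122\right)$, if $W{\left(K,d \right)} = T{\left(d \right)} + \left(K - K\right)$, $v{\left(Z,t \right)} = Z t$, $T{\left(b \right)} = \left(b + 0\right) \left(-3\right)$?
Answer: $-3854$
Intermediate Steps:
$T{\left(b \right)} = - 3 b$ ($T{\left(b \right)} = b \left(-3\right) = - 3 b$)
$W{\left(K,d \right)} = - 3 d$ ($W{\left(K,d \right)} = - 3 d + \left(K - K\right) = - 3 d + 0 = - 3 d$)
$-194 + W{\left(12,v{\left(-3 - -5,-5 \right)} \right)} \left(-122\right) = -194 + - 3 \left(-3 - -5\right) \left(-5\right) \left(-122\right) = -194 + - 3 \left(-3 + 5\right) \left(-5\right) \left(-122\right) = -194 + - 3 \cdot 2 \left(-5\right) \left(-122\right) = -194 + \left(-3\right) \left(-10\right) \left(-122\right) = -194 + 30 \left(-122\right) = -194 - 3660 = -3854$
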